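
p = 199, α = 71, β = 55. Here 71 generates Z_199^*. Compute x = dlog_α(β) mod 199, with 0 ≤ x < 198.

Baby-step giant-step with m = ceil(sqrt(198)) = 15.
Baby table (71^j mod 199 for j=0..14):
  0:1  1:71  2:66  3:109  4:177  5:30  6:140  7:189
  8:86  9:136  10:104  11:21  12:98  13:192  14:100
Giant step factor: 71^(-15) ≡ 171 (mod 199).
Scan 55·171^i mod 199 for i = 0, 1, …:
  i=0: 55   i=1: 52   i=2: 136
Match at i=2, j=9: x = 2·15 + 9 = 39.

39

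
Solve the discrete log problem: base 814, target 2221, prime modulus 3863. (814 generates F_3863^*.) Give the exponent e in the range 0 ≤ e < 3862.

168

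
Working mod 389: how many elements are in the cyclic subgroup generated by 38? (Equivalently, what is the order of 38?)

388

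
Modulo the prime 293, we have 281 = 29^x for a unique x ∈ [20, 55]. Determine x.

25

Compute 29^20 mod 293 = 26, then multiply by 29 repeatedly:
  29^20=26  29^21=168  29^22=184  29^23=62  29^24=40
  29^25=281
Found 281 at exponent 25.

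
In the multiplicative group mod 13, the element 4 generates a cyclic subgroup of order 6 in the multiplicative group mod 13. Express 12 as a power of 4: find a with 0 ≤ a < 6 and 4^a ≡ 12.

3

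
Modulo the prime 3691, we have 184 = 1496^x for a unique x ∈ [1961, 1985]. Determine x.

1981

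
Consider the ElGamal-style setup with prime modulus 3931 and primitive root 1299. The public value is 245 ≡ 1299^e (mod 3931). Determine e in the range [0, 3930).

1466

Baby-step giant-step with m = ceil(sqrt(3930)) = 63.
Baby table (1299^j mod 3931 for j=0..62):
  0:1  1:1299  2:1002  3:437  4:1599  5:1533  6:2281  7:2976
  8:1651  9:2254  10:3282  11:2114  12:2248  13:3350  14:33  15:3557
  16:1618  17:2628  18:1664  19:3417  20:584  21:3864  22:3380  23:3624
  24:2169  25:2935  26:3426  27:482  28:1089  29:3382  30:2291  31:242
  32:3809  33:2693  34:3548  35:1720  36:1472  37:1662  38:819  39:2511
  40:2990  41:182  42:558  43:1538  44:914  45:124  46:3836  47:2387
  48:3085  49:1726  50:1404  51:3743  52:3441  53:312  54:395  55:2075
  56:2690  57:3582  58:2645  59:161  60:796  61:151  62:3530
Giant step factor: 1299^(-63) ≡ 3410 (mod 3931).
Scan 245·3410^i mod 3931 for i = 0, 1, …:
  i=0: 245   i=1: 2078   i=2: 2318   i=3: 3070
  i=4: 447   i=5: 2973   i=6: 3812   i=7: 3034
  i=8: 3479   i=9: 3563     …   i=22: 1006
  i=23: 2628
Match at i=23, j=17: e = 23·63 + 17 = 1466.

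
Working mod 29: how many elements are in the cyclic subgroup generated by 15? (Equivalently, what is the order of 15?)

The order of 15 must divide p − 1 = 28 = 2^2 · 7.
Divisors: 1, 2, 4, 7, 14, 28.
Check each in increasing order: 15^1 ≡ 15;  15^2 ≡ 22;  15^4 ≡ 20;  15^7 ≡ 17;  15^14 ≡ 28;  15^28 ≡ 1.
Smallest exponent giving 1 is 28.

28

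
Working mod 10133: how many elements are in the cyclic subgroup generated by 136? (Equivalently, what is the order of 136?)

The order of 136 must divide p − 1 = 10132 = 2^2 · 17 · 149.
Divisors: 1, 2, 4, 17, 34, 68, 149, 298, 596, 2533, 5066, 10132.
Check each in increasing order: 136^1 ≡ 136;  136^2 ≡ 8363;  136^4 ≡ 1803;  136^17 ≡ 29;  136^34 ≡ 841;  136^68 ≡ 8104;  136^149 ≡ 6728;  136^298 ≡ 1873;  136^596 ≡ 2111;  136^2533 ≡ 1758;  136^5066 ≡ 10132;  136^10132 ≡ 1.
Smallest exponent giving 1 is 10132.

10132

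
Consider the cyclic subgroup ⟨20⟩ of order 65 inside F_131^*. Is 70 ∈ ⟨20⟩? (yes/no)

70 ∈ ⟨20⟩ iff 70^65 ≡ 1 (mod 131), since |⟨20⟩| = 65.
70^65 mod 131 = 130.
Since 130 ≠ 1, 70 does not lie in the subgroup.

no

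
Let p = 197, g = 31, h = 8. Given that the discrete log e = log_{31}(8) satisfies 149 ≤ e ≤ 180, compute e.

171

Compute 31^149 mod 197 = 58, then multiply by 31 repeatedly:
  31^149=58  31^150=25  31^151=184  31^152=188  31^153=115
  31^154=19  31^155=195  31^156=135  31^157=48  31^158=109
  31^159=30  31^160=142  31^161=68  31^162=138  31^163=141
  31^164=37  31^165=162  31^166=97  31^167=52  31^168=36
  31^169=131  31^170=121  31^171=8
Found 8 at exponent 171.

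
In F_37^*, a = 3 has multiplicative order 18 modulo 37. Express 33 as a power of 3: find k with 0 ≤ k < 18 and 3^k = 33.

Successive powers of 3 modulo 37:
  3^0=1  3^1=3  3^2=9  3^3=27  3^4=7  3^5=21
  3^6=26  3^7=4  3^8=12  3^9=36  3^10=34  3^11=28
  3^12=10  3^13=30  3^14=16  3^15=11  3^16=33
So 3^16 ≡ 33 (mod 37), giving k = 16.

16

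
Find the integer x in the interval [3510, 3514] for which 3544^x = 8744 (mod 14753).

Compute 3544^3510 mod 14753 = 8744, then multiply by 3544 repeatedly:
  3544^3510=8744
Found 8744 at exponent 3510.

3510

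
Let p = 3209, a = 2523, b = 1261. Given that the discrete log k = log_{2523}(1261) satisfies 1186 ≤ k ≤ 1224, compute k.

Compute 2523^1186 mod 3209 = 3035, then multiply by 2523 repeatedly:
  2523^1186=3035  2523^1187=631  2523^1188=349  2523^1189=1261
Found 1261 at exponent 1189.

1189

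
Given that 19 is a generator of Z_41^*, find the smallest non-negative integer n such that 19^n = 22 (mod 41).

Successive powers of 19 modulo 41:
  19^0=1  19^1=19  19^2=33  19^3=12  19^4=23  19^5=27
  19^6=21  19^7=30  19^8=37  19^9=6  19^10=32  19^11=34
  19^12=31  19^13=15  19^14=39  19^15=3  19^16=16  19^17=17
  19^18=36  19^19=28  19^20=40  19^21=22
So 19^21 ≡ 22 (mod 41), giving n = 21.

21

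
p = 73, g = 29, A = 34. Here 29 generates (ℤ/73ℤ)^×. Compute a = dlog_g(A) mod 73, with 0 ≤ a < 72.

7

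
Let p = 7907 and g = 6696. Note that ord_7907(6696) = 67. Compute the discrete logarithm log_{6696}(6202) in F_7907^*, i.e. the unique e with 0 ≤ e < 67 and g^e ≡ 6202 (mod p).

55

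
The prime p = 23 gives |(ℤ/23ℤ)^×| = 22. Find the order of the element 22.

The order of 22 must divide p − 1 = 22 = 2 · 11.
Divisors: 1, 2, 11, 22.
Check each in increasing order: 22^1 ≡ 22;  22^2 ≡ 1.
Smallest exponent giving 1 is 2.

2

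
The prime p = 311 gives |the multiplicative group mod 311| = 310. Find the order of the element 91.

31

The order of 91 must divide p − 1 = 310 = 2 · 5 · 31.
Divisors: 1, 2, 5, 10, 31, 62, 155, 310.
Check each in increasing order: 91^1 ≡ 91;  91^2 ≡ 195;  91^5 ≡ 89;  91^10 ≡ 146;  91^31 ≡ 1.
Smallest exponent giving 1 is 31.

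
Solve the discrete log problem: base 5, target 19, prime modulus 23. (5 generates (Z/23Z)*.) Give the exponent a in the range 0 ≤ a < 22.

15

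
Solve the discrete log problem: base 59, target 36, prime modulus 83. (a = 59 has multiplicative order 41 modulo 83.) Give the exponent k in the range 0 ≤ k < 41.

26

Baby-step giant-step with m = ceil(sqrt(41)) = 7.
Baby table (59^j mod 83 for j=0..6):
  0:1  1:59  2:78  3:37  4:25  5:64  6:41
Giant step factor: 59^(-7) ≡ 7 (mod 83).
Scan 36·7^i mod 83 for i = 0, 1, …:
  i=0: 36   i=1: 3   i=2: 21   i=3: 64
Match at i=3, j=5: k = 3·7 + 5 = 26.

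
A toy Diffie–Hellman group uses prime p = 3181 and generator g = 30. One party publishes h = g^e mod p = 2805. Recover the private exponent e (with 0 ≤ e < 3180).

Baby-step giant-step with m = ceil(sqrt(3180)) = 57.
Baby table (30^j mod 3181 for j=0..56):
  0:1  1:30  2:900  3:1552  4:2026  5:341  6:687  7:1524
  8:1186  9:589  10:1765  11:2054  12:1181  13:439  14:446  15:656
  16:594  17:1915  18:192  19:2579  20:1026  21:2151  22:910  23:1852
  24:1483  25:3137  26:1861  27:1753  28:1694  29:3105  30:901  31:1582
  32:2926  33:1893  34:2713  35:1865  36:1873  37:2113  38:2951  39:2643
  40:2946  41:2493  42:1627  43:1095  44:1040  45:2571  46:786  47:1313
  48:1218  49:1549  50:1936  51:822  52:2393  53:1808  54:163  55:1709
  56:374
Giant step factor: 30^(-57) ≡ 2041 (mod 3181).
Scan 2805·2041^i mod 3181 for i = 0, 1, …:
  i=0: 2805   i=1: 2386   i=2: 2896   i=3: 438
  i=4: 97   i=5: 755   i=6: 1351   i=7: 2645
  i=8: 288   i=9: 2504     …   i=52: 2362
  i=53: 1627
Match at i=53, j=42: e = 53·57 + 42 = 3063.

3063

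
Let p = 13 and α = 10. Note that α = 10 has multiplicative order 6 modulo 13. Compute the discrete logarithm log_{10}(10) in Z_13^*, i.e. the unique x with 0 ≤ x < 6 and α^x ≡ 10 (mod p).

1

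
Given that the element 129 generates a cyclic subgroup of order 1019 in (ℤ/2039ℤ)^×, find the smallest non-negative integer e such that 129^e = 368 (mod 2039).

Baby-step giant-step with m = ceil(sqrt(1019)) = 32.
Baby table (129^j mod 2039 for j=0..31):
  0:1  1:129  2:329  3:1661  4:174  5:17  6:154  7:1515
  8:1730  9:919  10:289  11:579  12:1287  13:864  14:1350  15:835
  16:1687  17:1489  18:415  19:521  20:1961  21:133  22:845  23:938
  24:701  25:713  26:222  27:92  28:1673  29:1722  30:1926  31:1735
Giant step factor: 129^(-32) ≡ 1863 (mod 2039).
Scan 368·1863^i mod 2039 for i = 0, 1, …:
  i=0: 368   i=1: 480   i=2: 1158   i=3: 92
Match at i=3, j=27: e = 3·32 + 27 = 123.

123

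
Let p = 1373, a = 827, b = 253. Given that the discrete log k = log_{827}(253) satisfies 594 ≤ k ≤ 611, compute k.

596

Compute 827^594 mod 1373 = 1092, then multiply by 827 repeatedly:
  827^594=1092  827^595=1023  827^596=253
Found 253 at exponent 596.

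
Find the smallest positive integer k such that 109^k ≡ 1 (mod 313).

The order of 109 must divide p − 1 = 312 = 2^3 · 3 · 13.
Divisors: 1, 2, 3, 4, 6, 8, 12, 13, 24, 26, 39, 52, 78, 104, 156, 312.
Check each in increasing order: 109^1 ≡ 109;  109^2 ≡ 300;  109^3 ≡ 148;  109^4 ≡ 169;  109^6 ≡ 307;  109^8 ≡ 78;  109^12 ≡ 36;  109^13 ≡ 168;  109^24 ≡ 44;  109^26 ≡ 54;  109^39 ≡ 308;  109^52 ≡ 99;  109^78 ≡ 25;  109^104 ≡ 98;  109^156 ≡ 312;  109^312 ≡ 1.
Smallest exponent giving 1 is 312.

312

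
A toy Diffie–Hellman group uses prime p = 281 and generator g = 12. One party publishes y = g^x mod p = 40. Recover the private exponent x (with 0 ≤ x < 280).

Baby-step giant-step with m = ceil(sqrt(280)) = 17.
Baby table (12^j mod 281 for j=0..16):
  0:1  1:12  2:144  3:42  4:223  5:147  6:78  7:93
  8:273  9:185  10:253  11:226  12:183  13:229  14:219  15:99
  16:64
Giant step factor: 12^(-17) ≡ 266 (mod 281).
Scan 40·266^i mod 281 for i = 0, 1, …:
  i=0: 40   i=1: 243   i=2: 8   i=3: 161
  i=4: 114   i=5: 257   i=6: 79   i=7: 220
  i=8: 72   i=9: 44   i=10: 183
Match at i=10, j=12: x = 10·17 + 12 = 182.

182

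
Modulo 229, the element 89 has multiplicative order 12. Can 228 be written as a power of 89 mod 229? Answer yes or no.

⟨89⟩ has order 12; its elements mod 229 are {1, 18, 89, 94, 95, 107, 122, 134, 135, 140, 211, 228}.
228 is in this set.

yes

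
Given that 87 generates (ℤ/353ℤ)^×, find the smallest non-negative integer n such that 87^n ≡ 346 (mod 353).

143

Baby-step giant-step with m = ceil(sqrt(352)) = 19.
Baby table (87^j mod 353 for j=0..18):
  0:1  1:87  2:156  3:158  4:332  5:291  6:254  7:212
  8:88  9:243  10:314  11:137  12:270  13:192  14:113  15:300
  16:331  17:204  18:98
Giant step factor: 87^(-19) ≡ 85 (mod 353).
Scan 346·85^i mod 353 for i = 0, 1, …:
  i=0: 346   i=1: 111   i=2: 257   i=3: 312
  i=4: 45   i=5: 295   i=6: 12   i=7: 314
Match at i=7, j=10: n = 7·19 + 10 = 143.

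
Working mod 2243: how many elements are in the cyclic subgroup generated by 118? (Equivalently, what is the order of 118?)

1121

The order of 118 must divide p − 1 = 2242 = 2 · 19 · 59.
Divisors: 1, 2, 19, 38, 59, 118, 1121, 2242.
Check each in increasing order: 118^1 ≡ 118;  118^2 ≡ 466;  118^19 ≡ 2186;  118^38 ≡ 1006;  118^59 ≡ 1730;  118^118 ≡ 738;  118^1121 ≡ 1.
Smallest exponent giving 1 is 1121.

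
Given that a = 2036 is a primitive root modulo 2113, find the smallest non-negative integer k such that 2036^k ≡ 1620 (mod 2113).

921

Baby-step giant-step with m = ceil(sqrt(2112)) = 46.
Baby table (2036^j mod 2113 for j=0..45):
  0:1  1:2036  2:1703  3:1988  4:1173  5:538  6:834  7:1285
  8:366  9:1400  10:2076  11:736  12:379  13:399  14:972  15:1224
  16:837  17:1054  18:1249  19:1025  20:1369  21:237  22:768  23:28
  24:2070  25:1198  26:726  27:1149  28:273  29:109  30:59  31:1796
  32:1166  33:1077  34:1591  35:47  36:607  37:1860  38:464  39:193
  40:2043  41:1164  42:1231  43:298  44:297  45:374
Giant step factor: 2036^(-46) ≡ 946 (mod 2113).
Scan 1620·946^i mod 2113 for i = 0, 1, …:
  i=0: 1620   i=1: 595   i=2: 812   i=3: 1133
  i=4: 527   i=5: 1987   i=6: 1245   i=7: 829
  i=8: 311   i=9: 499     …   i=19: 909
  i=20: 2036
Match at i=20, j=1: k = 20·46 + 1 = 921.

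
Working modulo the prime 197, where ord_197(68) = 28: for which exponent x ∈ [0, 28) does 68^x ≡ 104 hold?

Successive powers of 68 modulo 197:
  68^0=1  68^1=68  68^2=93  68^3=20  68^4=178  68^5=87
  68^6=6  68^7=14  68^8=164  68^9=120  68^10=83  68^11=128
  68^12=36  68^13=84  68^14=196  68^15=129  68^16=104
So 68^16 ≡ 104 (mod 197), giving x = 16.

16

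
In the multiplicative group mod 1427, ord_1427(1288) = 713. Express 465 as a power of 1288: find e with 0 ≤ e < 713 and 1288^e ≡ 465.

222

Baby-step giant-step with m = ceil(sqrt(713)) = 27.
Baby table (1288^j mod 1427 for j=0..26):
  0:1  1:1288  2:770  3:1422  4:695  5:431  6:25  7:806
  8:699  9:1302  10:251  11:786  12:625  13:172  14:351  15:1156
  16:567  17:1099  18:1355  19:19  20:213  21:360  22:1332  23:362
  24:1054  25:475  26:1044
Giant step factor: 1288^(-27) ≡ 101 (mod 1427).
Scan 465·101^i mod 1427 for i = 0, 1, …:
  i=0: 465   i=1: 1301   i=2: 117   i=3: 401
  i=4: 545   i=5: 819   i=6: 1380   i=7: 961
  i=8: 25
Match at i=8, j=6: e = 8·27 + 6 = 222.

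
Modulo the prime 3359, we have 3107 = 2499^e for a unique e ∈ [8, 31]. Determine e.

21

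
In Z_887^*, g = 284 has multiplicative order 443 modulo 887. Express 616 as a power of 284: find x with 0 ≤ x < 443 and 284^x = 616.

144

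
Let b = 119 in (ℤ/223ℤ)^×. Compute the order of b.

The order of 119 must divide p − 1 = 222 = 2 · 3 · 37.
Divisors: 1, 2, 3, 6, 37, 74, 111, 222.
Check each in increasing order: 119^1 ≡ 119;  119^2 ≡ 112;  119^3 ≡ 171;  119^6 ≡ 28;  119^37 ≡ 1.
Smallest exponent giving 1 is 37.

37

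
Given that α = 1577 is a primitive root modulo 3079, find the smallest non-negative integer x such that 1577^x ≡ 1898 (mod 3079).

2222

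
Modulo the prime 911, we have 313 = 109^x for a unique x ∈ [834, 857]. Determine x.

857

Compute 109^834 mod 911 = 800, then multiply by 109 repeatedly:
  109^834=800  109^835=655  109^836=337  109^837=293  109^838=52
  109^839=202  109^840=154  109^841=388  109^842=386  109^843=168
  109^844=92  109^845=7  109^846=763  109^847=266  109^848=753
  109^849=87  109^850=373  109^851=573  109^852=509  109^853=821
  109^854=211  109^855=224  109^856=730  109^857=313
Found 313 at exponent 857.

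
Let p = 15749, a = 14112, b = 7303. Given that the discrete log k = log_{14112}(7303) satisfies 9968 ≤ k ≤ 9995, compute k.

Compute 14112^9968 mod 15749 = 7050, then multiply by 14112 repeatedly:
  14112^9968=7050  14112^9969=3167  14112^9970=12791  14112^9971=7303
Found 7303 at exponent 9971.

9971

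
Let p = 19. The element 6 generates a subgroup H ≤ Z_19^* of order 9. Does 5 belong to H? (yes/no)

⟨6⟩ has order 9; its elements mod 19 are {1, 4, 5, 6, 7, 9, 11, 16, 17}.
5 is in this set.

yes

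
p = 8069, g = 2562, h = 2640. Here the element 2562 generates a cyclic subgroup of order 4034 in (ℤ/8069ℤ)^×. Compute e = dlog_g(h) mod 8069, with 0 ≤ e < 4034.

Baby-step giant-step with m = ceil(sqrt(4034)) = 64.
Baby table (2562^j mod 8069 for j=0..63):
  0:1  1:2562  2:3747  3:5773  4:8018  5:6511  6:2559  7:4130
  8:2601  9:6837  10:6664  11:7233  12:4522  13:6349  14:7103  15:2291
  16:3379  17:7030  18:852  19:4194  20:5189  21:4575  22:4962  23:3969
  24:1638  25:676  26:5146  27:7375  28:5221  29:5869  30:3831  31:3118
  32:6  33:7303  34:6344  35:2362  36:7763  37:6790  38:7285  39:573
  40:7537  41:677  42:7708  43:3053  44:2925  45:5818  46:2273  47:5677
  48:4136  49:1835  50:5112  51:957  52:6927  53:3243  54:5565  55:7676
  56:1759  57:4056  58:6669  59:3905  60:7119  61:2938  62:6848  63:2570
Giant step factor: 2562^(-64) ≡ 1569 (mod 8069).
Scan 2640·1569^i mod 8069 for i = 0, 1, …:
  i=0: 2640   i=1: 2763   i=2: 2094   i=3: 1403
  i=4: 6539   i=5: 3992   i=6: 1904   i=7: 1846
  i=8: 7672   i=9: 6489     …   i=17: 4700
  i=18: 7303
Match at i=18, j=33: e = 18·64 + 33 = 1185.

1185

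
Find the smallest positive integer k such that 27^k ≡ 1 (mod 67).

22

The order of 27 must divide p − 1 = 66 = 2 · 3 · 11.
Divisors: 1, 2, 3, 6, 11, 22, 33, 66.
Check each in increasing order: 27^1 ≡ 27;  27^2 ≡ 59;  27^3 ≡ 52;  27^6 ≡ 24;  27^11 ≡ 66;  27^22 ≡ 1.
Smallest exponent giving 1 is 22.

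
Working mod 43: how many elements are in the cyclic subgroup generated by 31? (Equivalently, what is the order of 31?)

The order of 31 must divide p − 1 = 42 = 2 · 3 · 7.
Divisors: 1, 2, 3, 6, 7, 14, 21, 42.
Check each in increasing order: 31^1 ≡ 31;  31^2 ≡ 15;  31^3 ≡ 35;  31^6 ≡ 21;  31^7 ≡ 6;  31^14 ≡ 36;  31^21 ≡ 1.
Smallest exponent giving 1 is 21.

21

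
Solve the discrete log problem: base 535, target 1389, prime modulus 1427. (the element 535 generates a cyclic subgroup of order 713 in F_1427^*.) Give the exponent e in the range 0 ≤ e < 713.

499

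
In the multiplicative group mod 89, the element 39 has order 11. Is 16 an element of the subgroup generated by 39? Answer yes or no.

16 ∈ ⟨39⟩ iff 16^11 ≡ 1 (mod 89), since |⟨39⟩| = 11.
16^11 mod 89 = 1.
Since 1 = 1, 16 lies in the subgroup.

yes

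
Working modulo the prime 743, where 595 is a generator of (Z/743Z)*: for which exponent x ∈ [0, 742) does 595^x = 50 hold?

126

Baby-step giant-step with m = ceil(sqrt(742)) = 28.
Baby table (595^j mod 743 for j=0..27):
  0:1  1:595  2:357  3:660  4:396  5:89  6:202  7:567
  8:43  9:323  10:491  11:146  12:682  13:112  14:513  15:605
  16:363  17:515  18:309  19:334  20:349  21:358  22:512  23:10
  24:6  25:598  26:656  27:245
Giant step factor: 595^(-28) ≡ 278 (mod 743).
Scan 50·278^i mod 743 for i = 0, 1, …:
  i=0: 50   i=1: 526   i=2: 600   i=3: 368
  i=4: 513
Match at i=4, j=14: x = 4·28 + 14 = 126.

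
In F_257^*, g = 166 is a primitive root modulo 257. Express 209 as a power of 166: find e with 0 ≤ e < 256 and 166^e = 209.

127

Baby-step giant-step with m = ceil(sqrt(256)) = 16.
Baby table (166^j mod 257 for j=0..15):
  0:1  1:166  2:57  3:210  4:165  5:148  6:153  7:212
  8:240  9:5  10:59  11:28  12:22  13:54  14:226  15:251
Giant step factor: 166^(-16) ≡ 249 (mod 257).
Scan 209·249^i mod 257 for i = 0, 1, …:
  i=0: 209   i=1: 127   i=2: 12   i=3: 161
  i=4: 254   i=5: 24   i=6: 65   i=7: 251
Match at i=7, j=15: e = 7·16 + 15 = 127.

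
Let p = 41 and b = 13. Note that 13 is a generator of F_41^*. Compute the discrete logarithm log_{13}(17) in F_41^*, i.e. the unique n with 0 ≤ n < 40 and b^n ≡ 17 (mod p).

23

Successive powers of 13 modulo 41:
  13^0=1  13^1=13  13^2=5  13^3=24  13^4=25  13^5=38
  13^6=2  13^7=26  13^8=10  13^9=7  13^10=9  13^11=35
  13^12=4  13^13=11  13^14=20  13^15=14  13^16=18  13^17=29
  13^18=8  13^19=22  13^20=40  13^21=28  13^22=36  13^23=17
So 13^23 ≡ 17 (mod 41), giving n = 23.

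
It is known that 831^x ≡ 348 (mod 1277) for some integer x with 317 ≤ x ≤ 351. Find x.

351

Compute 831^317 mod 1277 = 815, then multiply by 831 repeatedly:
  831^317=815  831^318=455  831^319=113  831^320=682  831^321=1031
  831^322=1171  831^323=27  831^324=728  831^325=947  831^326=325
  831^327=628  831^328=852  831^329=554  831^330=654  831^331=749
  831^332=520  831^333=494  831^334=597  831^335=631  831^336=791
  831^337=943  831^338=832  831^339=535  831^340=189  831^341=1265
  831^342=244  831^343=998  831^344=565  831^345=856  831^346=47
  831^347=747  831^348=135  831^349=1086  831^350=904  831^351=348
Found 348 at exponent 351.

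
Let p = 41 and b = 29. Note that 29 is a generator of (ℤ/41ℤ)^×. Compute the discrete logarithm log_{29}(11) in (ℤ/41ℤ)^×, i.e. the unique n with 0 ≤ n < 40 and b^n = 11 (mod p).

Successive powers of 29 modulo 41:
  29^0=1  29^1=29  29^2=21  29^3=35  29^4=31  29^5=38
  29^6=36  29^7=19  29^8=18  29^9=30  29^10=9  29^11=15
  29^12=25  29^13=28  29^14=33  29^15=14  29^16=37  29^17=7
  29^18=39  29^19=24  29^20=40  29^21=12  29^22=20  29^23=6
  29^24=10  29^25=3  29^26=5  29^27=22  29^28=23  29^29=11
So 29^29 ≡ 11 (mod 41), giving n = 29.

29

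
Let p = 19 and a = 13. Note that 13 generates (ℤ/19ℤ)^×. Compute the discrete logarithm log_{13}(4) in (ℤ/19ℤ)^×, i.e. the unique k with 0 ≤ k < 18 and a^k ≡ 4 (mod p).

4

Successive powers of 13 modulo 19:
  13^0=1  13^1=13  13^2=17  13^3=12  13^4=4
So 13^4 ≡ 4 (mod 19), giving k = 4.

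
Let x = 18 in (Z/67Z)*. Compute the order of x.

66

The order of 18 must divide p − 1 = 66 = 2 · 3 · 11.
Divisors: 1, 2, 3, 6, 11, 22, 33, 66.
Check each in increasing order: 18^1 ≡ 18;  18^2 ≡ 56;  18^3 ≡ 3;  18^6 ≡ 9;  18^11 ≡ 38;  18^22 ≡ 37;  18^33 ≡ 66;  18^66 ≡ 1.
Smallest exponent giving 1 is 66.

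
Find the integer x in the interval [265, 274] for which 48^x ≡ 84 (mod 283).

Compute 48^265 mod 283 = 87, then multiply by 48 repeatedly:
  48^265=87  48^266=214  48^267=84
Found 84 at exponent 267.

267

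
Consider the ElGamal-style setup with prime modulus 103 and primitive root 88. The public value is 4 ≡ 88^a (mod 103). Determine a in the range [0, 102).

Baby-step giant-step with m = ceil(sqrt(102)) = 11.
Baby table (88^j mod 103 for j=0..10):
  0:1  1:88  2:19  3:24  4:52  5:44  6:61  7:12
  8:26  9:22  10:82
Giant step factor: 88^(-11) ≡ 86 (mod 103).
Scan 4·86^i mod 103 for i = 0, 1, …:
  i=0: 4   i=1: 35   i=2: 23   i=3: 21
  i=4: 55   i=5: 95   i=6: 33   i=7: 57
  i=8: 61
Match at i=8, j=6: a = 8·11 + 6 = 94.

94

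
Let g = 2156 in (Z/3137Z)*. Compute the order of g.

The order of 2156 must divide p − 1 = 3136 = 2^6 · 7^2.
Divisors: 1, 2, 4, 7, 8, 14, 16, 28, 32, 49, 56, 64, 98, 112, 196, 224, 392, 448, 784, 1568, 3136.
Check each in increasing order: 2156^1 ≡ 2156;  2156^2 ≡ 2439;  2156^4 ≡ 969;  2156^7 ≡ 1115;  2156^8 ≡ 998;  2156^14 ≡ 973;  2156^16 ≡ 1575;  2156^28 ≡ 2492;  2156^32 ≡ 2395;  2156^49 ≡ 767;  2156^56 ≡ 1941;  2156^64 ≡ 1589;  2156^98 ≡ 1670;  2156^112 ≡ 3081;  2156^196 ≡ 107;  2156^224 ≡ 3136;  2156^392 ≡ 2038;  2156^448 ≡ 1.
Smallest exponent giving 1 is 448.

448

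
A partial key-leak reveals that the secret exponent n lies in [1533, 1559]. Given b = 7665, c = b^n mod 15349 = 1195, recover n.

1547

Compute 7665^1533 mod 15349 = 7258, then multiply by 7665 repeatedly:
  7665^1533=7258  7665^1534=7794  7665^1535=2702  7665^1536=5029  7665^1537=5946
  7665^1538=4909  7665^1539=7086  7665^1540=9428  7665^1541=2528  7665^1542=6682
  7665^1543=13266  7665^1544=12114  7665^1545=7709  7665^1546=11184  7665^1547=1195
Found 1195 at exponent 1547.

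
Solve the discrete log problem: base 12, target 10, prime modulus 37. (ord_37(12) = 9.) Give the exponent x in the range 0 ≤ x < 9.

Successive powers of 12 modulo 37:
  12^0=1  12^1=12  12^2=33  12^3=26  12^4=16  12^5=7
  12^6=10
So 12^6 ≡ 10 (mod 37), giving x = 6.

6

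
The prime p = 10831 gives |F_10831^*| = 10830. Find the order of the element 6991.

1083

The order of 6991 must divide p − 1 = 10830 = 2 · 3 · 5 · 19^2.
Divisors: 1, 2, 3, 5, 6, 10, 15, 19, 30, 38, 57, 95, 114, 190, 285, 361, 570, 722, 1083, 1805, 2166, 3610, 5415, 10830.
Check each in increasing order: 6991^1 ≡ 6991;  6991^2 ≡ 4609;  6991^3 ≡ 10125;  6991^5 ≡ 6177;  6991^6 ≡ 210;  6991^10 ≡ 8547;  6991^15 ≡ 4525;  6991^19 ≡ 5456;  6991^30 ≡ 5035;  6991^38 ≡ 4348;  6991^57 ≡ 2798;  6991^95 ≡ 2491;  6991^114 ≡ 8822;  6991^190 ≡ 9749;  6991^285 ≡ 1657;  6991^361 ≡ 3367;  6991^570 ≡ 5406;  6991^722 ≡ 7463;  6991^1083 ≡ 1.
Smallest exponent giving 1 is 1083.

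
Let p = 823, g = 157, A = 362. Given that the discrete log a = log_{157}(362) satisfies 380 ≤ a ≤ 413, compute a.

406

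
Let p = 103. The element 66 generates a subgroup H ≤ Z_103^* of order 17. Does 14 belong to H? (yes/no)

14 ∈ ⟨66⟩ iff 14^17 ≡ 1 (mod 103), since |⟨66⟩| = 17.
14^17 mod 103 = 1.
Since 1 = 1, 14 lies in the subgroup.

yes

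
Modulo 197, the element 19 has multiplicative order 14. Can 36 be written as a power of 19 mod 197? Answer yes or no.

yes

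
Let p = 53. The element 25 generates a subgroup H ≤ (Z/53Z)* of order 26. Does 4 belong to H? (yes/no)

yes

4 ∈ ⟨25⟩ iff 4^26 ≡ 1 (mod 53), since |⟨25⟩| = 26.
4^26 mod 53 = 1.
Since 1 = 1, 4 lies in the subgroup.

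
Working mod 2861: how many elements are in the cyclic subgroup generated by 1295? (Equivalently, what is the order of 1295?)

2860

The order of 1295 must divide p − 1 = 2860 = 2^2 · 5 · 11 · 13.
Divisors: 1, 2, 4, 5, 10, 11, 13, 20, 22, 26, 44, 52, 55, 65, 110, 130, 143, 220, 260, 286, 572, 715, 1430, 2860.
Check each in increasing order: 1295^1 ≡ 1295;  1295^2 ≡ 479;  1295^4 ≡ 561;  1295^5 ≡ 2662;  1295^10 ≡ 2408;  1295^11 ≡ 2731;  1295^13 ≡ 672;  1295^20 ≡ 2078;  1295^22 ≡ 2595;  1295^26 ≡ 2407;  1295^44 ≡ 2092;  1295^52 ≡ 124;  1295^55 ≡ 2696;  1295^65 ≡ 359;  1295^110 ≡ 1476;  1295^130 ≡ 136;  1295^143 ≡ 2701;  1295^220 ≡ 1355;  1295^260 ≡ 1330;  1295^286 ≡ 2712;  1295^572 ≡ 2174;  1295^715 ≡ 1202;  1295^1430 ≡ 2860;  1295^2860 ≡ 1.
Smallest exponent giving 1 is 2860.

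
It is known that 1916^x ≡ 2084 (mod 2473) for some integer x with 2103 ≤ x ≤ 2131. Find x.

2121

Compute 1916^2103 mod 2473 = 1761, then multiply by 1916 repeatedly:
  1916^2103=1761  1916^2104=904  1916^2105=964  1916^2106=2166  1916^2107=362
  1916^2108=1152  1916^2109=1316  1916^2110=1469  1916^2111=330  1916^2112=1665
  1916^2113=2443  1916^2114=1872  1916^2115=902  1916^2116=2078  1916^2117=2391
  1916^2118=1160  1916^2119=1806  1916^2120=569  1916^2121=2084
Found 2084 at exponent 2121.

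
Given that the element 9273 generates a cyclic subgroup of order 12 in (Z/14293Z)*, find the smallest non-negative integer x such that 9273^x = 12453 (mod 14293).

10

Successive powers of 9273 modulo 14293:
  9273^0=1  9273^1=9273  9273^2=1841  9273^3=5751  9273^4=1840  9273^5=10771
  9273^6=14292  9273^7=5020  9273^8=12452  9273^9=8542  9273^10=12453
So 9273^10 ≡ 12453 (mod 14293), giving x = 10.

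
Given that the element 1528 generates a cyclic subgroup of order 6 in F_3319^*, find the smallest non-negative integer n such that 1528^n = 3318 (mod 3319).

3

Successive powers of 1528 modulo 3319:
  1528^0=1  1528^1=1528  1528^2=1527  1528^3=3318
So 1528^3 ≡ 3318 (mod 3319), giving n = 3.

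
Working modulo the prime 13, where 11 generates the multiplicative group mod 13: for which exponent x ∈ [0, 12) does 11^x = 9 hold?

Successive powers of 11 modulo 13:
  11^0=1  11^1=11  11^2=4  11^3=5  11^4=3  11^5=7
  11^6=12  11^7=2  11^8=9
So 11^8 ≡ 9 (mod 13), giving x = 8.

8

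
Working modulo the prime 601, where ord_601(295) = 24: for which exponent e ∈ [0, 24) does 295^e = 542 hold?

15

Successive powers of 295 modulo 601:
  295^0=1  295^1=295  295^2=481  295^3=59  295^4=577  295^5=132
  295^6=476  295^7=387  295^8=576  295^9=438  295^10=596  295^11=328
  295^12=600  295^13=306  295^14=120  295^15=542
So 295^15 ≡ 542 (mod 601), giving e = 15.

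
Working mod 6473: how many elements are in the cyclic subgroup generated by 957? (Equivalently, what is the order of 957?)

The order of 957 must divide p − 1 = 6472 = 2^3 · 809.
Divisors: 1, 2, 4, 8, 809, 1618, 3236, 6472.
Check each in increasing order: 957^1 ≡ 957;  957^2 ≡ 3156;  957^4 ≡ 4862;  957^8 ≡ 6121;  957^809 ≡ 2703;  957^1618 ≡ 4665;  957^3236 ≡ 6472;  957^6472 ≡ 1.
Smallest exponent giving 1 is 6472.

6472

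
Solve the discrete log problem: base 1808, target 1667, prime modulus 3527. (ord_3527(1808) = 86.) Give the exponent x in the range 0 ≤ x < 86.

Baby-step giant-step with m = ceil(sqrt(86)) = 10.
Baby table (1808^j mod 3527 for j=0..9):
  0:1  1:1808  2:2862  3:387  4:1350  5:116  6:1635  7:454
  8:2568  9:1412
Giant step factor: 1808^(-10) ≡ 2959 (mod 3527).
Scan 1667·2959^i mod 3527 for i = 0, 1, …:
  i=0: 1667   i=1: 1907   i=2: 3140   i=3: 1142
  i=4: 312   i=5: 2661   i=6: 1635
Match at i=6, j=6: x = 6·10 + 6 = 66.

66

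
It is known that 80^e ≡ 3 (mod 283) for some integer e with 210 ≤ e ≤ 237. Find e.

Compute 80^210 mod 283 = 4, then multiply by 80 repeatedly:
  80^210=4  80^211=37  80^212=130  80^213=212  80^214=263
  80^215=98  80^216=199  80^217=72  80^218=100  80^219=76
  80^220=137  80^221=206  80^222=66  80^223=186  80^224=164
  80^225=102  80^226=236  80^227=202  80^228=29  80^229=56
  80^230=235  80^231=122  80^232=138  80^233=3
Found 3 at exponent 233.

233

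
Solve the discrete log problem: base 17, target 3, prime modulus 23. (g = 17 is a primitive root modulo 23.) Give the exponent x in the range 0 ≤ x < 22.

18

Successive powers of 17 modulo 23:
  17^0=1  17^1=17  17^2=13  17^3=14  17^4=8  17^5=21
  17^6=12  17^7=20  17^8=18  17^9=7  17^10=4  17^11=22
  17^12=6  17^13=10  17^14=9  17^15=15  17^16=2  17^17=11
  17^18=3
So 17^18 ≡ 3 (mod 23), giving x = 18.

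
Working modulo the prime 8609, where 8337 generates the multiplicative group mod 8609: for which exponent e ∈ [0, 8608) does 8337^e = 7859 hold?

Baby-step giant-step with m = ceil(sqrt(8608)) = 93.
Baby table (8337^j mod 8609 for j=0..92):
  0:1  1:8337  2:5112  3:4194  4:4229  5:3318  6:1449  7:1886
  8:3548  9:7761  10:6822  11:3960  12:7614  13:3761  14:1479  15:2335
  16:1946  17:4446  18:4557  19:192  20:8039  21:78  22:4611  23:2722
  24:8599  25:2720  26:534  27:1105  28:755  29:1256  30:2728  31:6967
  32:7565  33:8480  34:652  35:3445  36:1341  37:5435  38:2428  39:2477
  40:6367  41:7194  42:6084  43:6689  44:5700  45:7829  46:5544  47:7216
  48:100  49:7236  50:3269  51:6168  52:1059  53:4658  54:7156  55:7811
  56:1831  57:1290  58:2089  59:8595  60:3808  61:5913  62:1547  63:1057
  64:5202  65:5541  66:8032  67:1982  68:3263  69:7800  70:4823  71:5321
  72:7609  73:5121  74:1746  75:7192  76:6628  77:5074  78:5921  79:7980
  80:7517  81:4318  82:4937  83:140  84:4965  85:1133  86:1748  87:6648
  88:8243  89:4853  90:5770  91:6007  92:1806
Giant step factor: 8337^(-93) ≡ 5109 (mod 8609).
Scan 7859·5109^i mod 8609 for i = 0, 1, …:
  i=0: 7859   i=1: 7864   i=2: 7582   i=3: 4547
  i=4: 3541   i=5: 3460   i=6: 2863   i=7: 376
  i=8: 1177   i=9: 4211     …   i=82: 5865
  i=83: 4965
Match at i=83, j=84: e = 83·93 + 84 = 7803.

7803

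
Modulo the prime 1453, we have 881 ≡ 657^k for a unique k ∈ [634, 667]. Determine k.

664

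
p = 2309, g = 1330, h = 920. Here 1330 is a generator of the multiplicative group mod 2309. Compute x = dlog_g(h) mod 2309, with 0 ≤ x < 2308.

Baby-step giant-step with m = ceil(sqrt(2308)) = 49.
Baby table (1330^j mod 2309 for j=0..48):
  0:1  1:1330  2:206  3:1518  4:874  5:993  6:2251  7:1366
  8:1906  9:2007  10:106  11:131  12:1055  13:1587  14:284  15:1353
  16:779  17:1638  18:1153  19:314  20:2000  21:32  22:998  23:1974
  24:87  25:260  26:1759  27:453  28:2150  29:958  30:1881  31:1083
  32:1883  33:1434  34:2295  35:2161  36:1734  37:1838  38:1618  39:2261
  40:812  41:1657  42:1024  43:1919  44:825  45:475  46:1393  47:872
  48:642
Giant step factor: 1330^(-49) ≡ 732 (mod 2309).
Scan 920·732^i mod 2309 for i = 0, 1, …:
  i=0: 920   i=1: 1521   i=2: 434   i=3: 1355
  i=4: 1299   i=5: 1869   i=6: 1180   i=7: 194
  i=8: 1159   i=9: 985     …   i=36: 222
  i=37: 874
Match at i=37, j=4: x = 37·49 + 4 = 1817.

1817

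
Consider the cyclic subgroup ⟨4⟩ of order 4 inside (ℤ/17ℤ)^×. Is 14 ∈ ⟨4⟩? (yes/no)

no

⟨4⟩ has order 4; its elements mod 17 are {1, 4, 13, 16}.
14 is not in this set.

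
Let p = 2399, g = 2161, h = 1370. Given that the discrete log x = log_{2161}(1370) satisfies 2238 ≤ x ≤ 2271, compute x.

2241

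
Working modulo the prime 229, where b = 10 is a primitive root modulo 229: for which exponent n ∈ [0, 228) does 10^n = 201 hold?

Baby-step giant-step with m = ceil(sqrt(228)) = 16.
Baby table (10^j mod 229 for j=0..15):
  0:1  1:10  2:100  3:84  4:153  5:156  6:186  7:28
  8:51  9:52  10:62  11:162  12:17  13:170  14:97  15:54
Giant step factor: 10^(-16) ≡ 81 (mod 229).
Scan 201·81^i mod 229 for i = 0, 1, …:
  i=0: 201   i=1: 22   i=2: 179   i=3: 72
  i=4: 107   i=5: 194   i=6: 142   i=7: 52
Match at i=7, j=9: n = 7·16 + 9 = 121.

121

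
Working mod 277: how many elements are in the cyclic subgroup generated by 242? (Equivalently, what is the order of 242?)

12

The order of 242 must divide p − 1 = 276 = 2^2 · 3 · 23.
Divisors: 1, 2, 3, 4, 6, 12, 23, 46, 69, 92, 138, 276.
Check each in increasing order: 242^1 ≡ 242;  242^2 ≡ 117;  242^3 ≡ 60;  242^4 ≡ 116;  242^6 ≡ 276;  242^12 ≡ 1.
Smallest exponent giving 1 is 12.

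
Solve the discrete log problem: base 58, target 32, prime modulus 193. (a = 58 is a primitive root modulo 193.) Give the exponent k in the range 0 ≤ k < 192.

50

Baby-step giant-step with m = ceil(sqrt(192)) = 14.
Baby table (58^j mod 193 for j=0..13):
  0:1  1:58  2:83  3:182  4:134  5:52  6:121  7:70
  8:7  9:20  10:2  11:116  12:166  13:171
Giant step factor: 58^(-14) ≡ 175 (mod 193).
Scan 32·175^i mod 193 for i = 0, 1, …:
  i=0: 32   i=1: 3   i=2: 139   i=3: 7
Match at i=3, j=8: k = 3·14 + 8 = 50.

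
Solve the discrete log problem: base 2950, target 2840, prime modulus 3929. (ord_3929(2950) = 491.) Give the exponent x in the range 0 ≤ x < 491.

Baby-step giant-step with m = ceil(sqrt(491)) = 23.
Baby table (2950^j mod 3929 for j=0..22):
  0:1  1:2950  2:3694  3:2183  4:219  5:1694  6:3541  7:2668
  8:813  9:1660  10:1466  11:2800  12:1242  13:2072  14:2805  15:276
  16:897  17:1933  18:1371  19:1509  20:3922  21:2924  22:1645
Giant step factor: 2950^(-23) ≡ 280 (mod 3929).
Scan 2840·280^i mod 3929 for i = 0, 1, …:
  i=0: 2840   i=1: 1542   i=2: 3499   i=3: 1399
  i=4: 2749   i=5: 3565   i=6: 234   i=7: 2656
  i=8: 1099   i=9: 1258     …   i=19: 1579
  i=20: 2072
Match at i=20, j=13: x = 20·23 + 13 = 473.

473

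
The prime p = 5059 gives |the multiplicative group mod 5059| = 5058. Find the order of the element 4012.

5058

The order of 4012 must divide p − 1 = 5058 = 2 · 3^2 · 281.
Divisors: 1, 2, 3, 6, 9, 18, 281, 562, 843, 1686, 2529, 5058.
Check each in increasing order: 4012^1 ≡ 4012;  4012^2 ≡ 3465;  4012^3 ≡ 4507;  4012^6 ≡ 1164;  4012^9 ≡ 5024;  4012^18 ≡ 1225;  4012^281 ≡ 3505;  4012^562 ≡ 1773;  4012^843 ≡ 1913;  4012^1686 ≡ 1912;  4012^2529 ≡ 5058;  4012^5058 ≡ 1.
Smallest exponent giving 1 is 5058.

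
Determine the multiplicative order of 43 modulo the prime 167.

The order of 43 must divide p − 1 = 166 = 2 · 83.
Divisors: 1, 2, 83, 166.
Check each in increasing order: 43^1 ≡ 43;  43^2 ≡ 12;  43^83 ≡ 166;  43^166 ≡ 1.
Smallest exponent giving 1 is 166.

166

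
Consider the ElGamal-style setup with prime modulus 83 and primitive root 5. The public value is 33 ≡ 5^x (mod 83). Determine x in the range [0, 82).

40

Baby-step giant-step with m = ceil(sqrt(82)) = 10.
Baby table (5^j mod 83 for j=0..9):
  0:1  1:5  2:25  3:42  4:44  5:54  6:21  7:22
  8:27  9:52
Giant step factor: 5^(-10) ≡ 68 (mod 83).
Scan 33·68^i mod 83 for i = 0, 1, …:
  i=0: 33   i=1: 3   i=2: 38   i=3: 11
  i=4: 1
Match at i=4, j=0: x = 4·10 + 0 = 40.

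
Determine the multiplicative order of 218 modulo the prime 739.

123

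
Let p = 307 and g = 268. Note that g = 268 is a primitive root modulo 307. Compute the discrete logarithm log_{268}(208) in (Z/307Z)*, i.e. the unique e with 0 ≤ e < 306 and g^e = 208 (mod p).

Baby-step giant-step with m = ceil(sqrt(306)) = 18.
Baby table (268^j mod 307 for j=0..17):
  0:1  1:268  2:293  3:239  4:196  5:31  6:19  7:180
  8:41  9:243  10:40  11:282  12:54  13:43  14:165  15:12
  16:146  17:139
Giant step factor: 268^(-18) ≡ 269 (mod 307).
Scan 208·269^i mod 307 for i = 0, 1, …:
  i=0: 208   i=1: 78   i=2: 106   i=3: 270
  i=4: 178   i=5: 297   i=6: 73   i=7: 296
  i=8: 111   i=9: 80     …   i=15: 217
  i=16: 43
Match at i=16, j=13: e = 16·18 + 13 = 301.

301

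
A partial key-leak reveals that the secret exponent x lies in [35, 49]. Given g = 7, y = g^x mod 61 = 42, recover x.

44

Compute 7^35 mod 61 = 29, then multiply by 7 repeatedly:
  7^35=29  7^36=20  7^37=18  7^38=4  7^39=28
  7^40=13  7^41=30  7^42=27  7^43=6  7^44=42
Found 42 at exponent 44.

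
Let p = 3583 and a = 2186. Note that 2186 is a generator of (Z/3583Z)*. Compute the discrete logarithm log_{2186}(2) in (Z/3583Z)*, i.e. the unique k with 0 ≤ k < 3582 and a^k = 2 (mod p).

2014

Baby-step giant-step with m = ceil(sqrt(3582)) = 60.
Baby table (2186^j mod 3583 for j=0..59):
  0:1  1:2186  2:2457  3:85  4:3077  5:1031  6:59  7:3569
  8:1643  9:1432  10:2393  11:3501  12:3481  13:2757  14:196  15:2079
  16:1450  17:2328  18:1148  19:1428  20:815  21:839  22:3141  23:1198
  24:3238  25:1843  26:1506  27:2922  28:2586  29:2605  30:1143  31:1247
  32:2862  33:414  34:2088  35:3209  36:2943  37:1913  38:457  39:2928
  40:1370  41:3015  42:1653  43:1794  44:1882  45:768  46:2004  47:2318
  48:786  49:1939  50:3548  51:2316  52:3580  53:608  54:3378  55:3328
  56:1518  57:490  58:3406  59:42
Giant step factor: 2186^(-60) ≡ 3394 (mod 3583).
Scan 2·3394^i mod 3583 for i = 0, 1, …:
  i=0: 2   i=1: 3205   i=2: 3365   i=3: 1789
  i=4: 2264   i=5: 2064   i=6: 451   i=7: 753
  i=8: 1003   i=9: 332     …   i=32: 2207
  i=33: 2088
Match at i=33, j=34: k = 33·60 + 34 = 2014.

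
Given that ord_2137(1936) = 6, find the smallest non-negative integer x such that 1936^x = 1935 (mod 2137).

Successive powers of 1936 modulo 2137:
  1936^0=1  1936^1=1936  1936^2=1935
So 1936^2 ≡ 1935 (mod 2137), giving x = 2.

2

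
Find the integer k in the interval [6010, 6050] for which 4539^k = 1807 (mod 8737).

6023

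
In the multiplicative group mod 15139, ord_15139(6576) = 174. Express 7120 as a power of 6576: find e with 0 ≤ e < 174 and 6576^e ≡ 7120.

64

Baby-step giant-step with m = ceil(sqrt(174)) = 14.
Baby table (6576^j mod 15139 for j=0..13):
  0:1  1:6576  2:6792  3:4142  4:2731  5:4202  6:3677  7:2969
  8:9973  9:300  10:4730  11:8974  12:1202  13:1794
Giant step factor: 6576^(-14) ≡ 13738 (mod 15139).
Scan 7120·13738^i mod 15139 for i = 0, 1, …:
  i=0: 7120   i=1: 1481   i=2: 14301   i=3: 8335
  i=4: 9973
Match at i=4, j=8: e = 4·14 + 8 = 64.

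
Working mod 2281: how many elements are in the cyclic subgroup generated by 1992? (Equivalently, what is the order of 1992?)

The order of 1992 must divide p − 1 = 2280 = 2^3 · 3 · 5 · 19.
Divisors: 1, 2, 3, 4, 5, 6, 8, 10, 12, 15, 19, 20, 24, 30, 38, 40, 57, 60, 76, 95, 114, 120, 152, 190, 228, 285, 380, 456, 570, 760, 1140, 2280.
Check each in increasing order: 1992^1 ≡ 1992;  1992^2 ≡ 1405;  1992^3 ≡ 2254;  1992^4 ≡ 960;  1992^5 ≡ 842;  1992^6 ≡ 729;  1992^8 ≡ 76;  1992^10 ≡ 1854;  1992^12 ≡ 2249;  1992^15 ≡ 864;  1992^19 ≡ 1437;  1992^20 ≡ 2130;  1992^24 ≡ 1024;  1992^30 ≡ 609;  1992^38 ≡ 664;  1992^40 ≡ 2272;  1992^57 ≡ 710;  1992^60 ≡ 1359;  1992^76 ≡ 663;  1992^95 ≡ 1554;  1992^114 ≡ 2280;  1992^120 ≡ 1552;  1992^152 ≡ 1617;  1992^190 ≡ 1618;  1992^228 ≡ 1.
Smallest exponent giving 1 is 228.

228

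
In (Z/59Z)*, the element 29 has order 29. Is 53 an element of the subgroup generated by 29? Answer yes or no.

53 ∈ ⟨29⟩ iff 53^29 ≡ 1 (mod 59), since |⟨29⟩| = 29.
53^29 mod 59 = 1.
Since 1 = 1, 53 lies in the subgroup.

yes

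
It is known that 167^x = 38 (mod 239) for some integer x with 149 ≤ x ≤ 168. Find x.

153

Compute 167^149 mod 239 = 112, then multiply by 167 repeatedly:
  167^149=112  167^150=62  167^151=77  167^152=192  167^153=38
Found 38 at exponent 153.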